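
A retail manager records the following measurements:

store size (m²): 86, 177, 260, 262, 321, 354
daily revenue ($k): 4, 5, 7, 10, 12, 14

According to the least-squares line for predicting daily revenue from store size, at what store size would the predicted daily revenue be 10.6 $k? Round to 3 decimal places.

n = 6, Σx = 1460, Σy = 52, Σxy = 14477, Σx² = 403326
Sxx = Σx² − (Σx)²/n = 403326 − 355266.666667 = 48059.333333
Sxy = Σxy − (Σx)(Σy)/n = 14477 − 12653.333333 = 1823.666667
b = Sxy/Sxx = 1823.666667/48059.333333 = 0.037946
a = ȳ − b·x̄ = 8.666667 − 0.037946·243.333333 = -0.566896
Set a + b·x = 10.6: x = (10.6 − (-0.566896)) / 0.037946 = 294.282727

294.283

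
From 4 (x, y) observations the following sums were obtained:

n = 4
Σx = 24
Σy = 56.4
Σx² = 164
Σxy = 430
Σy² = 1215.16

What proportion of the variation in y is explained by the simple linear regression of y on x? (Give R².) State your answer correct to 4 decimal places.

0.9991

Sxx = Σx² − (Σx)²/n = 164 − 144 = 20
Sxy = Σxy − (Σx)(Σy)/n = 430 − 338.4 = 91.6
Syy = Σy² − (Σy)²/n = 1215.16 − 795.24 = 419.92
R² = Sxy²/(Sxx·Syy) = (91.6)²/(20·419.92) = 0.999066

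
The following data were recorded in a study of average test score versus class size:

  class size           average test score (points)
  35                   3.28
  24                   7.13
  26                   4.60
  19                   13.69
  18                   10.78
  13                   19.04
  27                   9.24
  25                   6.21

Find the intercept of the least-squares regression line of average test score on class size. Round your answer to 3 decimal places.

n = 8, Σx = 187, Σy = 73.97, Σxy = 1511.92, Σx² = 4685
Sxx = Σx² − (Σx)²/n = 4685 − 4371.125 = 313.875
Sxy = Σxy − (Σx)(Σy)/n = 1511.92 − 1729.04875 = -217.12875
b = Sxy/Sxx = -217.12875/313.875 = -0.691768
a = ȳ − b·x̄ = 9.24625 − (-0.691768)·23.375 = 25.416332

25.416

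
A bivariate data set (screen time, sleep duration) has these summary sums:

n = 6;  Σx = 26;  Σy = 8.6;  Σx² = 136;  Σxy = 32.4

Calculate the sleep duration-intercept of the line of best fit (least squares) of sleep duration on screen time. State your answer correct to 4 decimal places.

2.3371

Sxx = Σx² − (Σx)²/n = 136 − 112.666667 = 23.333333
Sxy = Σxy − (Σx)(Σy)/n = 32.4 − 37.266667 = -4.866667
b = Sxy/Sxx = -4.866667/23.333333 = -0.208571
a = ȳ − b·x̄ = 1.433333 − (-0.208571)·4.333333 = 2.337143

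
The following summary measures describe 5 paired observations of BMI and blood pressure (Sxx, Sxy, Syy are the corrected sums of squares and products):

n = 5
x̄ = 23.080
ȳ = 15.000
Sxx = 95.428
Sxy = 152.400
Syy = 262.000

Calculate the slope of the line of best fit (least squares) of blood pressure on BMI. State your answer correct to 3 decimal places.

1.597

b = Sxy/Sxx = 152.4/95.428 = 1.597016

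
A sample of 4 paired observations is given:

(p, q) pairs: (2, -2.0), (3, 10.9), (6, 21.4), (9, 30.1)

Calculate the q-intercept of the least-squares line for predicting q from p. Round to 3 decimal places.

n = 4, Σx = 20, Σy = 60.4, Σxy = 428, Σx² = 130
Sxx = Σx² − (Σx)²/n = 130 − 100 = 30
Sxy = Σxy − (Σx)(Σy)/n = 428 − 302 = 126
b = Sxy/Sxx = 126/30 = 4.2
a = ȳ − b·x̄ = 15.1 − 4.2·5 = -5.9

-5.900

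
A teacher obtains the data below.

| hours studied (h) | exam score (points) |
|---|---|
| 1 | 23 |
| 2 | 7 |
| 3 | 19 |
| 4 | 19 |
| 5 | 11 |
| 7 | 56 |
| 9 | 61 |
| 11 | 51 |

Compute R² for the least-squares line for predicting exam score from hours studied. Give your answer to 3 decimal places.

0.666

n = 8, Σx = 42, Σy = 247, Σxy = 1727, Σx² = 306, Σy² = 10879
Sxx = Σx² − (Σx)²/n = 306 − 220.5 = 85.5
Sxy = Σxy − (Σx)(Σy)/n = 1727 − 1296.75 = 430.25
Syy = Σy² − (Σy)²/n = 10879 − 7626.125 = 3252.875
R² = Sxy²/(Sxx·Syy) = (430.25)²/(85.5·3252.875) = 0.665592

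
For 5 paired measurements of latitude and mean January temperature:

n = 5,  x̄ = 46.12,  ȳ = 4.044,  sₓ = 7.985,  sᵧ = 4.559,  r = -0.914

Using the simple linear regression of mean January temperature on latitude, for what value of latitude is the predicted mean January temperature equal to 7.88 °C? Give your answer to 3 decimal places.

b = r · sᵧ/sₓ = -0.914 · 4.559/7.985 = -0.521844
a = ȳ − b·x̄ = 4.044 − (-0.521844)·46.12 = 28.111455
Set a + b·x = 7.88: x = (7.88 − 28.111455) / (-0.521844) = 38.769147

38.769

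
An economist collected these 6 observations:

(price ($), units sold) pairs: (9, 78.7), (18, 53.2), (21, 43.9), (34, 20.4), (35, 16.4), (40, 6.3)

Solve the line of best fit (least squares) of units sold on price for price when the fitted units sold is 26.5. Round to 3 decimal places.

30.595

n = 6, Σx = 157, Σy = 218.9, Σxy = 4107.4, Σx² = 4827
Sxx = Σx² − (Σx)²/n = 4827 − 4108.166667 = 718.833333
Sxy = Σxy − (Σx)(Σy)/n = 4107.4 − 5727.883333 = -1620.483333
b = Sxy/Sxx = -1620.483333/718.833333 = -2.254324
a = ȳ − b·x̄ = 36.483333 − (-2.254324)·26.166667 = 95.471482
Set a + b·x = 26.5: x = (26.5 − 95.471482) / (-2.254324) = 30.595193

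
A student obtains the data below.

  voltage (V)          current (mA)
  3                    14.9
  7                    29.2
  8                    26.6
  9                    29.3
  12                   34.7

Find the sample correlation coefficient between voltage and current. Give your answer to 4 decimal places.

n = 5, Σx = 39, Σy = 134.7, Σxy = 1142, Σx² = 347, Σy² = 3844.79
Sxx = Σx² − (Σx)²/n = 347 − 304.2 = 42.8
Sxy = Σxy − (Σx)(Σy)/n = 1142 − 1050.66 = 91.34
Syy = Σy² − (Σy)²/n = 3844.79 − 3628.818 = 215.972
r = Sxy/√(Sxx·Syy) = 91.34/√(9243.6016) = 91.34/96.143651 = 0.950037

0.9500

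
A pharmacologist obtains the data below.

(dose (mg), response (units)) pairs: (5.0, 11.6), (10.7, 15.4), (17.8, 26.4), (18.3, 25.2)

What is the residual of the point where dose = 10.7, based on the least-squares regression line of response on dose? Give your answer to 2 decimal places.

-1.71

n = 4, Σx = 51.8, Σy = 78.6, Σxy = 1153.86, Σx² = 791.22
Sxx = Σx² − (Σx)²/n = 791.22 − 670.81 = 120.41
Sxy = Σxy − (Σx)(Σy)/n = 1153.86 − 1017.87 = 135.99
b = Sxy/Sxx = 135.99/120.41 = 1.129391
a = ȳ − b·x̄ = 19.65 − 1.129391·12.95 = 5.024383
ŷ(10.7) = 5.024383 + 1.129391·10.7 = 17.108870
residual = y − ŷ = 15.4 − 17.108870 = -1.708870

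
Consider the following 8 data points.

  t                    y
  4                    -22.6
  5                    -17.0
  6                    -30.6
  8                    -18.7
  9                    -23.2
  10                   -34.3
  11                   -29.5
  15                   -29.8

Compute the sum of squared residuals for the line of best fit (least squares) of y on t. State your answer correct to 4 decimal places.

192.3921

n = 8, Σx = 68, Σy = -205.7, Σxy = -1831.9, Σx² = 668, Σy² = 5558.83
Sxx = Σx² − (Σx)²/n = 668 − 578 = 90
Sxy = Σxy − (Σx)(Σy)/n = -1831.9 − (-1748.45) = -83.45
Syy = Σy² − (Σy)²/n = 5558.83 − 5289.06125 = 269.76875
b = Sxy/Sxx = -83.45/90 = -0.927222
SSE = Syy − b·Sxy = 269.76875 − (-0.927222)·(-83.45) = 192.392056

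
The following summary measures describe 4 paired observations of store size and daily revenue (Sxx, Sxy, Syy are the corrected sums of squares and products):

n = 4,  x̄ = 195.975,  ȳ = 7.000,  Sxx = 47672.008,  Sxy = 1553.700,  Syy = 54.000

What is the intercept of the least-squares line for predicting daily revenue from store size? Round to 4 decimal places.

0.6129

b = Sxy/Sxx = 1553.7/47672.008 = 0.032591
a = ȳ − b·x̄ = 7 − 0.032591·195.975 = 0.612890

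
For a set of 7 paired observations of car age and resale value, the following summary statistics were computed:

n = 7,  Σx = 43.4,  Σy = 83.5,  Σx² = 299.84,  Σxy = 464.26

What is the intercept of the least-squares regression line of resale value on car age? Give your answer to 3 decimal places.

22.700

Sxx = Σx² − (Σx)²/n = 299.84 − 269.08 = 30.76
Sxy = Σxy − (Σx)(Σy)/n = 464.26 − 517.7 = -53.44
b = Sxy/Sxx = -53.44/30.76 = -1.737321
a = ȳ − b·x̄ = 11.928571 − (-1.737321)·6.2 = 22.699963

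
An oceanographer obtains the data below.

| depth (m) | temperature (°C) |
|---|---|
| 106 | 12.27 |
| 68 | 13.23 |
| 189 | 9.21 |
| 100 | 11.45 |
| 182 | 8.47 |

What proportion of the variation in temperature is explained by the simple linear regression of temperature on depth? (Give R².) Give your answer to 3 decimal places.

n = 5, Σx = 645, Σy = 54.63, Σxy = 6627.49, Σx² = 94705, Σy² = 613.2533
Sxx = Σx² − (Σx)²/n = 94705 − 83205 = 11500
Sxy = Σxy − (Σx)(Σy)/n = 6627.49 − 7047.27 = -419.78
Syy = Σy² − (Σy)²/n = 613.2533 − 596.88738 = 16.36592
R² = Sxy²/(Sxx·Syy) = (-419.78)²/(11500·16.36592) = 0.936279

0.936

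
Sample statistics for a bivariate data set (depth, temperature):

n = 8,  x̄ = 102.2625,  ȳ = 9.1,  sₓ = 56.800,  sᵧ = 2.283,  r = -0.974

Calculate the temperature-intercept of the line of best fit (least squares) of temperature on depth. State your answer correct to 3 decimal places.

13.103

b = r · sᵧ/sₓ = -0.974 · 2.283/56.8 = -0.039149
a = ȳ − b·x̄ = 9.1 − (-0.039149)·102.2625 = 13.103436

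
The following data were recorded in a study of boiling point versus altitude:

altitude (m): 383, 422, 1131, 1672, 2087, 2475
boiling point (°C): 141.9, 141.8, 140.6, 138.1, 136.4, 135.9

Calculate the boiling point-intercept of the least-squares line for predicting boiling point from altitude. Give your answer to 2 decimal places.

n = 6, Σx = 8170, Σy = 834.7, Σxy = 1125128.4, Σx² = 14880712
Sxx = Σx² − (Σx)²/n = 14880712 − 11124816.666667 = 3755895.333333
Sxy = Σxy − (Σx)(Σy)/n = 1125128.4 − 1136583.166667 = -11454.766667
b = Sxy/Sxx = -11454.766667/3755895.333333 = -0.003050
a = ȳ − b·x̄ = 139.116667 − (-0.003050)·1361.666667 = 143.269491

143.27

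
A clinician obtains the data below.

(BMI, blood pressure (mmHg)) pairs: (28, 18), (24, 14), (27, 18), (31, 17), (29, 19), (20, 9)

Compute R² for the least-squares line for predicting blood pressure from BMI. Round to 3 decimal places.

n = 6, Σx = 159, Σy = 95, Σxy = 2584, Σx² = 4291, Σy² = 1575
Sxx = Σx² − (Σx)²/n = 4291 − 4213.5 = 77.5
Sxy = Σxy − (Σx)(Σy)/n = 2584 − 2517.5 = 66.5
Syy = Σy² − (Σy)²/n = 1575 − 1504.166667 = 70.833333
R² = Sxy²/(Sxx·Syy) = (66.5)²/(77.5·70.833333) = 0.805571

0.806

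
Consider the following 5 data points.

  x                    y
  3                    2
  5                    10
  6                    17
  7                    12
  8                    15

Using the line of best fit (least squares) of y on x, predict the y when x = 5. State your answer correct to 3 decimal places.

n = 5, Σx = 29, Σy = 56, Σxy = 362, Σx² = 183
Sxx = Σx² − (Σx)²/n = 183 − 168.2 = 14.8
Sxy = Σxy − (Σx)(Σy)/n = 362 − 324.8 = 37.2
b = Sxy/Sxx = 37.2/14.8 = 2.513514
a = ȳ − b·x̄ = 11.2 − 2.513514·5.8 = -3.378378
ŷ(5) = a + b·5 = -3.378378 + 2.513514·5 = 9.189189

9.189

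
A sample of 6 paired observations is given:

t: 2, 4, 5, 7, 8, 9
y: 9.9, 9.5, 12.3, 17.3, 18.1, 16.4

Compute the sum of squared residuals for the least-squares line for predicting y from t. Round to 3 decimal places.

13.368

n = 6, Σx = 35, Σy = 83.5, Σxy = 532.8, Σx² = 239, Σy² = 1235.41
Sxx = Σx² − (Σx)²/n = 239 − 204.166667 = 34.833333
Sxy = Σxy − (Σx)(Σy)/n = 532.8 − 487.083333 = 45.716667
Syy = Σy² − (Σy)²/n = 1235.41 − 1162.041667 = 73.368333
b = Sxy/Sxx = 45.716667/34.833333 = 1.312440
SSE = Syy − b·Sxy = 73.368333 − 1.312440·45.716667 = 13.367943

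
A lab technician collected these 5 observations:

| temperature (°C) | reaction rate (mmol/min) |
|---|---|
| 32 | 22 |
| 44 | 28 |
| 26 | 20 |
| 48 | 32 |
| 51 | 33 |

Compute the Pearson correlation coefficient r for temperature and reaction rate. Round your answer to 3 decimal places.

0.991

n = 5, Σx = 201, Σy = 135, Σxy = 5675, Σx² = 8541, Σy² = 3781
Sxx = Σx² − (Σx)²/n = 8541 − 8080.2 = 460.8
Sxy = Σxy − (Σx)(Σy)/n = 5675 − 5427 = 248
Syy = Σy² − (Σy)²/n = 3781 − 3645 = 136
r = Sxy/√(Sxx·Syy) = 248/√(62668.8) = 248/250.337372 = 0.990663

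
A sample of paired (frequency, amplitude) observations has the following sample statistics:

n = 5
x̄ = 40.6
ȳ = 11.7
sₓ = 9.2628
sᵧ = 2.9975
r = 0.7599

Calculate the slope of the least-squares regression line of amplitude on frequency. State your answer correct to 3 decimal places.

0.246

b = r · sᵧ/sₓ = 0.7599 · 2.9975/9.2628 = 0.245908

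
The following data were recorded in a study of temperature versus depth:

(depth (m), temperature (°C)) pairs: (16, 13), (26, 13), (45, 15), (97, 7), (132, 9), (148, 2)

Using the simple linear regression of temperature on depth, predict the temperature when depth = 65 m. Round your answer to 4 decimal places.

10.7527

n = 6, Σx = 464, Σy = 59, Σxy = 3384, Σx² = 51694
Sxx = Σx² − (Σx)²/n = 51694 − 35882.666667 = 15811.333333
Sxy = Σxy − (Σx)(Σy)/n = 3384 − 4562.666667 = -1178.666667
b = Sxy/Sxx = -1178.666667/15811.333333 = -0.074546
a = ȳ − b·x̄ = 9.833333 − (-0.074546)·77.333333 = 15.598200
ŷ(65) = a + b·65 = 15.598200 + (-0.074546)·65 = 10.752730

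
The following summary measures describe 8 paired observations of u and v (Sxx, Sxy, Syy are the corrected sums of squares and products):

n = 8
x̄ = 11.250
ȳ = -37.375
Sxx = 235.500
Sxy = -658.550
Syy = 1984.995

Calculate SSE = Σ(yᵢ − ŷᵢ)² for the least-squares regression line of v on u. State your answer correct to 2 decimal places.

143.43

b = Sxy/Sxx = -658.55/235.5 = -2.796391
SSE = Syy − b·Sxy = 1984.995 − (-2.796391)·(-658.55) = 143.431932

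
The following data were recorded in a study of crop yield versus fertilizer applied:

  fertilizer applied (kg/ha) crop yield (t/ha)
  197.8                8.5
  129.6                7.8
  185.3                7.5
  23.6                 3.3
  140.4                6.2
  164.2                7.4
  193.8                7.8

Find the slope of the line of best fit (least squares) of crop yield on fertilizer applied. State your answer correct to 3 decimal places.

n = 7, Σx = 1034.7, Σy = 48.5, Σxy = 7757.01, Σx² = 175046.29
Sxx = Σx² − (Σx)²/n = 175046.29 − 152943.441429 = 22102.848571
Sxy = Σxy − (Σx)(Σy)/n = 7757.01 − 7168.992857 = 588.017143
b = Sxy/Sxx = 588.017143/22102.848571 = 0.026604

0.027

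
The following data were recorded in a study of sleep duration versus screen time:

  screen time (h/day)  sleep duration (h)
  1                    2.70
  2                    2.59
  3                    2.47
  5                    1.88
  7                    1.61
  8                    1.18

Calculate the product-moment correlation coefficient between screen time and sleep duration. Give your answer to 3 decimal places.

-0.988

n = 6, Σx = 26, Σy = 12.43, Σxy = 45.4, Σx² = 152, Σy² = 27.6179
Sxx = Σx² − (Σx)²/n = 152 − 112.666667 = 39.333333
Sxy = Σxy − (Σx)(Σy)/n = 45.4 − 53.863333 = -8.463333
Syy = Σy² − (Σy)²/n = 27.6179 − 25.750817 = 1.867083
r = Sxy/√(Sxx·Syy) = -8.463333/√(73.438611) = -8.463333/8.569633 = -0.987596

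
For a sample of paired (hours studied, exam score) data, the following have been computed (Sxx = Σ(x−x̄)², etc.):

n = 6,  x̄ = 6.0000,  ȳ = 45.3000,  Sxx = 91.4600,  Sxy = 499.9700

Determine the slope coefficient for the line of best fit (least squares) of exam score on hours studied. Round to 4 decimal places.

b = Sxy/Sxx = 499.97/91.46 = 5.466543

5.4665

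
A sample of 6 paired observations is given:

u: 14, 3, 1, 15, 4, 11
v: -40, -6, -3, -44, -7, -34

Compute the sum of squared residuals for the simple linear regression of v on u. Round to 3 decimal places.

n = 6, Σx = 48, Σy = -134, Σxy = -1643, Σx² = 568, Σy² = 4786
Sxx = Σx² − (Σx)²/n = 568 − 384 = 184
Sxy = Σxy − (Σx)(Σy)/n = -1643 − (-1072) = -571
Syy = Σy² − (Σy)²/n = 4786 − 2992.666667 = 1793.333333
b = Sxy/Sxx = -571/184 = -3.103261
SSE = Syy − b·Sxy = 1793.333333 − (-3.103261)·(-571) = 21.371377

21.371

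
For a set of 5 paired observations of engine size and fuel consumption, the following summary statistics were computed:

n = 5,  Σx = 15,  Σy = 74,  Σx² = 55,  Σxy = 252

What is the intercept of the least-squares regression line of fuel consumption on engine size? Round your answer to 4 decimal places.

5.8000

Sxx = Σx² − (Σx)²/n = 55 − 45 = 10
Sxy = Σxy − (Σx)(Σy)/n = 252 − 222 = 30
b = Sxy/Sxx = 30/10 = 3
a = ȳ − b·x̄ = 14.8 − 3·3 = 5.8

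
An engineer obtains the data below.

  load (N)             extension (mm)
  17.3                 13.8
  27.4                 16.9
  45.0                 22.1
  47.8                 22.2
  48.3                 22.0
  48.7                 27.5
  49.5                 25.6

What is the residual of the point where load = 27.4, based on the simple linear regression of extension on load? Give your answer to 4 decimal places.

-0.0737

n = 7, Σx = 284, Σy = 150.1, Σxy = 6426.51, Σx² = 12514.72
Sxx = Σx² − (Σx)²/n = 12514.72 − 11522.285714 = 992.434286
Sxy = Σxy − (Σx)(Σy)/n = 6426.51 − 6089.771429 = 336.738571
b = Sxy/Sxx = 336.738571/992.434286 = 0.339306
a = ȳ − b·x̄ = 21.442857 − 0.339306·40.571429 = 7.676742
ŷ(27.4) = 7.676742 + 0.339306·27.4 = 16.973717
residual = y − ŷ = 16.9 − 16.973717 = -0.073717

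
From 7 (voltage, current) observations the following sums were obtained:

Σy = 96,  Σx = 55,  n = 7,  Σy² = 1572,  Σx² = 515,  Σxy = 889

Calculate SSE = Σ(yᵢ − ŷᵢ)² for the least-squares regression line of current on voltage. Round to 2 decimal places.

Sxx = Σx² − (Σx)²/n = 515 − 432.142857 = 82.857143
Sxy = Σxy − (Σx)(Σy)/n = 889 − 754.285714 = 134.714286
Syy = Σy² − (Σy)²/n = 1572 − 1316.571429 = 255.428571
b = Sxy/Sxx = 134.714286/82.857143 = 1.625862
SSE = Syy − b·Sxy = 255.428571 − 1.625862·134.714286 = 36.401724

36.40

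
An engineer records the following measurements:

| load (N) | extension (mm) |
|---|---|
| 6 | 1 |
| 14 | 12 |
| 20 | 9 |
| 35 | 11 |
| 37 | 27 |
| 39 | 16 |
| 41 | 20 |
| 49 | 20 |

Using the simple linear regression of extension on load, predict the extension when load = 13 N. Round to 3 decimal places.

n = 8, Σx = 241, Σy = 116, Σxy = 4162, Σx² = 8829
Sxx = Σx² − (Σx)²/n = 8829 − 7260.125 = 1568.875
Sxy = Σxy − (Σx)(Σy)/n = 4162 − 3494.5 = 667.5
b = Sxy/Sxx = 667.5/1568.875 = 0.425464
a = ȳ − b·x̄ = 14.5 − 0.425464·30.125 = 1.682894
ŷ(13) = a + b·13 = 1.682894 + 0.425464·13 = 7.213927

7.214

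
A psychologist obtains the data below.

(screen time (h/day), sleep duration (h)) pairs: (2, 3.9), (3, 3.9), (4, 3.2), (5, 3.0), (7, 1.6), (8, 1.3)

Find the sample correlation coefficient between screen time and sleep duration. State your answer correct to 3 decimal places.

n = 6, Σx = 29, Σy = 16.9, Σxy = 68.9, Σx² = 167, Σy² = 53.91
Sxx = Σx² − (Σx)²/n = 167 − 140.166667 = 26.833333
Sxy = Σxy − (Σx)(Σy)/n = 68.9 − 81.683333 = -12.783333
Syy = Σy² − (Σy)²/n = 53.91 − 47.601667 = 6.308333
r = Sxy/√(Sxx·Syy) = -12.783333/√(169.273611) = -12.783333/13.010519 = -0.982538

-0.983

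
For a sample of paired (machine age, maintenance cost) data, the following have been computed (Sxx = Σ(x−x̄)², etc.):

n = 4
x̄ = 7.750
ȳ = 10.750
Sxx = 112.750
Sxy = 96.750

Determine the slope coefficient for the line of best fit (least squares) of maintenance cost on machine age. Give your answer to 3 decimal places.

0.858

b = Sxy/Sxx = 96.75/112.75 = 0.858093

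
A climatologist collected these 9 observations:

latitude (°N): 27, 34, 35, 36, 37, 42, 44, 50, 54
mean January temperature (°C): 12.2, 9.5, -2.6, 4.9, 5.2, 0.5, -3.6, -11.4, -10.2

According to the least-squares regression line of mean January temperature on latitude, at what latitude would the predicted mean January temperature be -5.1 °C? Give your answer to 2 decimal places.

46.19

n = 9, Σx = 359, Σy = 4.5, Σxy = -328, Σx² = 14891
Sxx = Σx² − (Σx)²/n = 14891 − 14320.111111 = 570.888889
Sxy = Σxy − (Σx)(Σy)/n = -328 − 179.5 = -507.5
b = Sxy/Sxx = -507.5/570.888889 = -0.888965
a = ȳ − b·x̄ = 0.5 − (-0.888965)·39.888889 = 35.959809
Set a + b·x = -5.1: x = (-5.1 − 35.959809) / (-0.888965) = 46.188352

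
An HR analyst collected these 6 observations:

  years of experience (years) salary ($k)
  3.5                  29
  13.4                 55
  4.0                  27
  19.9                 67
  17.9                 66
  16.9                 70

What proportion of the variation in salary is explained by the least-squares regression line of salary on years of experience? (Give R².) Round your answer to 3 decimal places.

n = 6, Σx = 75.6, Σy = 314, Σxy = 4644.2, Σx² = 1209.84, Σy² = 18340
Sxx = Σx² − (Σx)²/n = 1209.84 − 952.56 = 257.28
Sxy = Σxy − (Σx)(Σy)/n = 4644.2 − 3956.4 = 687.8
Syy = Σy² − (Σy)²/n = 18340 − 16432.666667 = 1907.333333
R² = Sxy²/(Sxx·Syy) = (687.8)²/(257.28·1907.333333) = 0.964033

0.964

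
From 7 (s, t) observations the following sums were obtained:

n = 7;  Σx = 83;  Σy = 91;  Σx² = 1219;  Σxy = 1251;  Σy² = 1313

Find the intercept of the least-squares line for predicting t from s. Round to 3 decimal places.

4.316

Sxx = Σx² − (Σx)²/n = 1219 − 984.142857 = 234.857143
Sxy = Σxy − (Σx)(Σy)/n = 1251 − 1079 = 172
b = Sxy/Sxx = 172/234.857143 = 0.732360
a = ȳ − b·x̄ = 13 − 0.732360·11.857143 = 4.316302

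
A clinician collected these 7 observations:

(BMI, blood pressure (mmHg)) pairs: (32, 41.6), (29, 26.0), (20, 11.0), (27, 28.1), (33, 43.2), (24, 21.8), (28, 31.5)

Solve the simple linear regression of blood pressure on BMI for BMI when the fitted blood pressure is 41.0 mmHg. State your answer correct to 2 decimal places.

32.56

n = 7, Σx = 193, Σy = 203.2, Σxy = 5894.7, Σx² = 5443
Sxx = Σx² − (Σx)²/n = 5443 − 5321.285714 = 121.714286
Sxy = Σxy − (Σx)(Σy)/n = 5894.7 − 5602.514286 = 292.185714
b = Sxy/Sxx = 292.185714/121.714286 = 2.400587
a = ȳ − b·x̄ = 29.028571 − 2.400587·27.571429 = -37.159038
Set a + b·x = 41.0: x = (41.0 − (-37.159038)) / 2.400587 = 32.558304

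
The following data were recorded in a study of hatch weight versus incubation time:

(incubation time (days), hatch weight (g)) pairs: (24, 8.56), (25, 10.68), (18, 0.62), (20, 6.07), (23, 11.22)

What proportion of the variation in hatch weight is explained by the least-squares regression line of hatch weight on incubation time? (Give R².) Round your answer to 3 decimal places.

n = 5, Σx = 110, Σy = 37.15, Σxy = 863.06, Σx² = 2454, Σy² = 350.4537
Sxx = Σx² − (Σx)²/n = 2454 − 2420 = 34
Sxy = Σxy − (Σx)(Σy)/n = 863.06 − 817.3 = 45.76
Syy = Σy² − (Σy)²/n = 350.4537 − 276.0245 = 74.4292
R² = Sxy²/(Sxx·Syy) = (45.76)²/(34·74.4292) = 0.827465

0.827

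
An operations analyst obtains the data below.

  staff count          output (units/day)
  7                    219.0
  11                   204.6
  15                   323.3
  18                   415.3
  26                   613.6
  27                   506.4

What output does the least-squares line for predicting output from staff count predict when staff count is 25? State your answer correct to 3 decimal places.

n = 6, Σx = 104, Σy = 2282.2, Σxy = 45734.9, Σx² = 2124
Sxx = Σx² − (Σx)²/n = 2124 − 1802.666667 = 321.333333
Sxy = Σxy − (Σx)(Σy)/n = 45734.9 − 39558.133333 = 6176.766667
b = Sxy/Sxx = 6176.766667/321.333333 = 19.222303
a = ȳ − b·x̄ = 380.366667 − 19.222303·17.333333 = 47.180083
ŷ(25) = a + b·25 = 47.180083 + 19.222303·25 = 527.737656

527.738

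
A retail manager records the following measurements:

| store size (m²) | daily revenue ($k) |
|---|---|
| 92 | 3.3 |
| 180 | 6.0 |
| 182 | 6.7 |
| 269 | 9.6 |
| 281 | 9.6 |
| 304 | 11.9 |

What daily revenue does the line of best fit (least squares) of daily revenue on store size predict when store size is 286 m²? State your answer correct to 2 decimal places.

10.42

n = 6, Σx = 1308, Σy = 47.1, Σxy = 11500.6, Σx² = 317726
Sxx = Σx² − (Σx)²/n = 317726 − 285144 = 32582
Sxy = Σxy − (Σx)(Σy)/n = 11500.6 − 10267.8 = 1232.8
b = Sxy/Sxx = 1232.8/32582 = 0.037837
a = ȳ − b·x̄ = 7.85 − 0.037837·218 = -0.398432
ŷ(286) = a + b·286 = -0.398432 + 0.037837·286 = 10.422905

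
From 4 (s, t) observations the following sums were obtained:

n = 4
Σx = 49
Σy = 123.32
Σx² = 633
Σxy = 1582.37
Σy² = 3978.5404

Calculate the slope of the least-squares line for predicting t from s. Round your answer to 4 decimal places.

2.1893

Sxx = Σx² − (Σx)²/n = 633 − 600.25 = 32.75
Sxy = Σxy − (Σx)(Σy)/n = 1582.37 − 1510.67 = 71.7
b = Sxy/Sxx = 71.7/32.75 = 2.189313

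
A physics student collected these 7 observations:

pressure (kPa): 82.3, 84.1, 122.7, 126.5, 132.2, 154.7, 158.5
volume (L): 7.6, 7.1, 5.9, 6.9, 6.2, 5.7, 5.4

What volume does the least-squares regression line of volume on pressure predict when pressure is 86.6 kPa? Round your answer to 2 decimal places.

7.28

n = 7, Σx = 861, Σy = 44.8, Σxy = 5376.7, Σx² = 111434.82
Sxx = Σx² − (Σx)²/n = 111434.82 − 105903 = 5531.82
Sxy = Σxy − (Σx)(Σy)/n = 5376.7 − 5510.4 = -133.7
b = Sxy/Sxx = -133.7/5531.82 = -0.024169
a = ȳ − b·x̄ = 6.4 − (-0.024169)·123 = 9.372819
ŷ(86.6) = a + b·86.6 = 9.372819 + (-0.024169)·86.6 = 7.279761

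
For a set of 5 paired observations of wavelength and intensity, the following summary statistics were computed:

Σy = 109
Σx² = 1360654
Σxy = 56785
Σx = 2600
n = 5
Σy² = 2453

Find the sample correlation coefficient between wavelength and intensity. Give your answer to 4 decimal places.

Sxx = Σx² − (Σx)²/n = 1360654 − 1352000 = 8654
Sxy = Σxy − (Σx)(Σy)/n = 56785 − 56680 = 105
Syy = Σy² − (Σy)²/n = 2453 − 2376.2 = 76.8
r = Sxy/√(Sxx·Syy) = 105/√(664627.2) = 105/815.246711 = 0.128795

0.1288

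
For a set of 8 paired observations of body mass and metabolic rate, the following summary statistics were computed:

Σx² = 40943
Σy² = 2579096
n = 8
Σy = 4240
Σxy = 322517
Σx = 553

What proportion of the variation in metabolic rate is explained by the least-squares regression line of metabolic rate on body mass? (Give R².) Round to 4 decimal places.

Sxx = Σx² − (Σx)²/n = 40943 − 38226.125 = 2716.875
Sxy = Σxy − (Σx)(Σy)/n = 322517 − 293090 = 29427
Syy = Σy² − (Σy)²/n = 2579096 − 2247200 = 331896
R² = Sxy²/(Sxx·Syy) = (29427)²/(2716.875·331896) = 0.960330

0.9603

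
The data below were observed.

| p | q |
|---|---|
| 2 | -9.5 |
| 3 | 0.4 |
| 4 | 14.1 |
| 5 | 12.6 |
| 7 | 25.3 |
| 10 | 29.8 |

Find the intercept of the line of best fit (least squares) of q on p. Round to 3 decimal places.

n = 6, Σx = 31, Σy = 72.7, Σxy = 576.7, Σx² = 203
Sxx = Σx² − (Σx)²/n = 203 − 160.166667 = 42.833333
Sxy = Σxy − (Σx)(Σy)/n = 576.7 − 375.616667 = 201.083333
b = Sxy/Sxx = 201.083333/42.833333 = 4.694553
a = ȳ − b·x̄ = 12.116667 − 4.694553·5.166667 = -12.138521

-12.139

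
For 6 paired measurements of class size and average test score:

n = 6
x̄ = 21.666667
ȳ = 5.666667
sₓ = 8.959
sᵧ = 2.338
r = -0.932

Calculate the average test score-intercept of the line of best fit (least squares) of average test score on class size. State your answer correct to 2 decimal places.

b = r · sᵧ/sₓ = -0.932 · 2.338/8.959 = -0.243221
a = ȳ − b·x̄ = 5.666667 − (-0.243221)·21.666667 = 10.936453

10.94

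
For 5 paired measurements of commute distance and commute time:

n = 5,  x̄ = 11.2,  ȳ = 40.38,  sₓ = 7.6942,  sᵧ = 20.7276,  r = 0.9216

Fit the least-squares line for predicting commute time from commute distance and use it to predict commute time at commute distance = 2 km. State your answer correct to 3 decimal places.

17.539

b = r · sᵧ/sₓ = 0.9216 · 20.7276/7.6942 = 2.482722
a = ȳ − b·x̄ = 40.38 − 2.482722·11.2 = 12.573519
ŷ(2) = a + b·2 = 12.573519 + 2.482722·2 = 17.538962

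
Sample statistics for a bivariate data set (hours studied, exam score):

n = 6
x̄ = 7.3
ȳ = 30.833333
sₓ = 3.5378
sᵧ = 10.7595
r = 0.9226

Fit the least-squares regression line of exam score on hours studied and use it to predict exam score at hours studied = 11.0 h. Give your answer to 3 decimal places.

41.215

b = r · sᵧ/sₓ = 0.9226 · 10.7595/3.5378 = 2.805900
a = ȳ − b·x̄ = 30.833333 − 2.805900·7.3 = 10.350260
ŷ(11.0) = a + b·11.0 = 10.350260 + 2.805900·11 = 41.215165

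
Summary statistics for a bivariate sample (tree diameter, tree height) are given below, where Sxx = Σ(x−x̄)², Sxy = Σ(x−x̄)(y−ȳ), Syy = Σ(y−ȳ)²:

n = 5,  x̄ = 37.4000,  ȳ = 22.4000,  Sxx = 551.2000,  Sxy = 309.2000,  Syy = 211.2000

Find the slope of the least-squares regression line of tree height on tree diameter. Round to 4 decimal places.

0.5610

b = Sxy/Sxx = 309.2/551.2 = 0.560958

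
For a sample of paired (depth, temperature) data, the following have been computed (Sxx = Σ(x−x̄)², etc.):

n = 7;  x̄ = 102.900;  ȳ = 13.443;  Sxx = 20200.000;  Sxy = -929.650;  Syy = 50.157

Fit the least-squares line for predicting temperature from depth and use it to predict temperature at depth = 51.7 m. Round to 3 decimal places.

b = Sxy/Sxx = -929.65/20200 = -0.046022
a = ȳ − b·x̄ = 13.443 − (-0.046022)·102.9 = 18.178692
ŷ(51.7) = a + b·51.7 = 18.178692 + (-0.046022)·51.7 = 15.799341

15.799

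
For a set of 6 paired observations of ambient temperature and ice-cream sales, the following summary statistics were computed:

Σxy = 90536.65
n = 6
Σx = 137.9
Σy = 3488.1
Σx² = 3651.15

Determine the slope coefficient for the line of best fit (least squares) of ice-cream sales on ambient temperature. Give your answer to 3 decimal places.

Sxx = Σx² − (Σx)²/n = 3651.15 − 3169.401667 = 481.748333
Sxy = Σxy − (Σx)(Σy)/n = 90536.65 − 80168.165 = 10368.485
b = Sxy/Sxx = 10368.485/481.748333 = 21.522617

21.523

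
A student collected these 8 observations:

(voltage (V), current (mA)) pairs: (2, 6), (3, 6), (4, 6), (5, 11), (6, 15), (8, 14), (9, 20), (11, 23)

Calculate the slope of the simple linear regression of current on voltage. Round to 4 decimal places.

2.0294

n = 8, Σx = 48, Σy = 101, Σxy = 744, Σx² = 356
Sxx = Σx² − (Σx)²/n = 356 − 288 = 68
Sxy = Σxy − (Σx)(Σy)/n = 744 − 606 = 138
b = Sxy/Sxx = 138/68 = 2.029412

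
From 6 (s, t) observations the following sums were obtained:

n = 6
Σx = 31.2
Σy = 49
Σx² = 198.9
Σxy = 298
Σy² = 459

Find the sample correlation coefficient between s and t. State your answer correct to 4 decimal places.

Sxx = Σx² − (Σx)²/n = 198.9 − 162.24 = 36.66
Sxy = Σxy − (Σx)(Σy)/n = 298 − 254.8 = 43.2
Syy = Σy² − (Σy)²/n = 459 − 400.166667 = 58.833333
r = Sxy/√(Sxx·Syy) = 43.2/√(2156.83) = 43.2/46.441684 = 0.930199

0.9302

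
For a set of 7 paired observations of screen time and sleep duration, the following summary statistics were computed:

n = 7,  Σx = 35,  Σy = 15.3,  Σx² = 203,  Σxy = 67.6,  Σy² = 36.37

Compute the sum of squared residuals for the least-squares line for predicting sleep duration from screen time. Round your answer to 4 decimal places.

0.0996

Sxx = Σx² − (Σx)²/n = 203 − 175 = 28
Sxy = Σxy − (Σx)(Σy)/n = 67.6 − 76.5 = -8.9
Syy = Σy² − (Σy)²/n = 36.37 − 33.441429 = 2.928571
b = Sxy/Sxx = -8.9/28 = -0.317857
SSE = Syy − b·Sxy = 2.928571 − (-0.317857)·(-8.9) = 0.099643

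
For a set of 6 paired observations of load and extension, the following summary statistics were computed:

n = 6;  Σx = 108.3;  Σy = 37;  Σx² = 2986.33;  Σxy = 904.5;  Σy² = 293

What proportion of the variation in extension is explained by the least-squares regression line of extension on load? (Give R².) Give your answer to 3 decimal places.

0.837

Sxx = Σx² − (Σx)²/n = 2986.33 − 1954.815 = 1031.515
Sxy = Σxy − (Σx)(Σy)/n = 904.5 − 667.85 = 236.65
Syy = Σy² − (Σy)²/n = 293 − 228.166667 = 64.833333
R² = Sxy²/(Sxx·Syy) = (236.65)²/(1031.515·64.833333) = 0.837412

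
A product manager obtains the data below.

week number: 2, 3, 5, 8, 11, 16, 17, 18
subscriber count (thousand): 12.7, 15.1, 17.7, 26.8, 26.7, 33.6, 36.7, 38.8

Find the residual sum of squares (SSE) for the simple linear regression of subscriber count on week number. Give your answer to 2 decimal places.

n = 8, Σx = 80, Σy = 208.1, Σxy = 2527.2, Σx² = 1092, Σy² = 6115.01
Sxx = Σx² − (Σx)²/n = 1092 − 800 = 292
Sxy = Σxy − (Σx)(Σy)/n = 2527.2 − 2081 = 446.2
Syy = Σy² − (Σy)²/n = 6115.01 − 5413.20125 = 701.80875
b = Sxy/Sxx = 446.2/292 = 1.528082
SSE = Syy − b·Sxy = 701.80875 − 1.528082·446.2 = 19.978476

19.98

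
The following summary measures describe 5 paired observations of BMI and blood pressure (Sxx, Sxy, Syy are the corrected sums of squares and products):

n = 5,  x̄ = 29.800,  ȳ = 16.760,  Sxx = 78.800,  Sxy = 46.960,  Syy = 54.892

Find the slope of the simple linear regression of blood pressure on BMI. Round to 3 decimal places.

b = Sxy/Sxx = 46.96/78.8 = 0.595939

0.596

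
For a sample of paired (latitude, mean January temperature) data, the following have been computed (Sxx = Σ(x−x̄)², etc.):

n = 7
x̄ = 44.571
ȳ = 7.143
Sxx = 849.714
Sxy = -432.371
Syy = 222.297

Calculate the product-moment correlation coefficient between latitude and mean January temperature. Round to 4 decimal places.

r = Sxy/√(Sxx·Syy) = -432.371/√(188888.873058) = -432.371/434.613475 = -0.994840

-0.9948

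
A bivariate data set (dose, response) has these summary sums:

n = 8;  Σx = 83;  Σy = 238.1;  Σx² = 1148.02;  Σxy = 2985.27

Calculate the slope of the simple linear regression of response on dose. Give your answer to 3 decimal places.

Sxx = Σx² − (Σx)²/n = 1148.02 − 861.125 = 286.895
Sxy = Σxy − (Σx)(Σy)/n = 2985.27 − 2470.2875 = 514.9825
b = Sxy/Sxx = 514.9825/286.895 = 1.795021

1.795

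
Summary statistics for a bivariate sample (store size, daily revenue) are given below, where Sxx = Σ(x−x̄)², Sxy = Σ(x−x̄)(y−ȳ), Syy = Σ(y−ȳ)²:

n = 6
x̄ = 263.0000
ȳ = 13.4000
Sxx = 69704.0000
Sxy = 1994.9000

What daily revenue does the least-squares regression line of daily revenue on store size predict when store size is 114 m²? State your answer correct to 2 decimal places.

b = Sxy/Sxx = 1994.9/69704 = 0.028620
a = ȳ − b·x̄ = 13.4 − 0.028620·263 = 5.873047
ŷ(114) = a + b·114 = 5.873047 + 0.028620·114 = 9.135681

9.14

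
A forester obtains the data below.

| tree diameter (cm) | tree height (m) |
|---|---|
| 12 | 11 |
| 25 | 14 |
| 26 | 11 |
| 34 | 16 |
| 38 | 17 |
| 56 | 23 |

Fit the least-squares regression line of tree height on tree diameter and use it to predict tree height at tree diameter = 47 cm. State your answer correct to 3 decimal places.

19.705

n = 6, Σx = 191, Σy = 92, Σxy = 3246, Σx² = 7181
Sxx = Σx² − (Σx)²/n = 7181 − 6080.166667 = 1100.833333
Sxy = Σxy − (Σx)(Σy)/n = 3246 − 2928.666667 = 317.333333
b = Sxy/Sxx = 317.333333/1100.833333 = 0.288266
a = ȳ − b·x̄ = 15.333333 − 0.288266·31.833333 = 6.156851
ŷ(47) = a + b·47 = 6.156851 + 0.288266·47 = 19.705375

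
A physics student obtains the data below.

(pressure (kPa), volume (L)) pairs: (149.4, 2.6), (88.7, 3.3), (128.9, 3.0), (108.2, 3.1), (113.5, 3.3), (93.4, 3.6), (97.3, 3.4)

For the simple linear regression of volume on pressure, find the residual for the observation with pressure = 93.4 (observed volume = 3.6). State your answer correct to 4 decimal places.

n = 7, Σx = 779.4, Σy = 22.3, Σxy = 2444.88, Σx² = 89583.6
Sxx = Σx² − (Σx)²/n = 89583.6 − 86780.622857 = 2802.977143
Sxy = Σxy − (Σx)(Σy)/n = 2444.88 − 2482.945714 = -38.065714
b = Sxy/Sxx = -38.065714/2802.977143 = -0.013580
a = ȳ − b·x̄ = 3.185714 − (-0.013580)·111.342857 = 4.697801
ŷ(93.4) = 4.697801 + (-0.013580)·93.4 = 3.429387
residual = y − ŷ = 3.6 − 3.429387 = 0.170613

0.1706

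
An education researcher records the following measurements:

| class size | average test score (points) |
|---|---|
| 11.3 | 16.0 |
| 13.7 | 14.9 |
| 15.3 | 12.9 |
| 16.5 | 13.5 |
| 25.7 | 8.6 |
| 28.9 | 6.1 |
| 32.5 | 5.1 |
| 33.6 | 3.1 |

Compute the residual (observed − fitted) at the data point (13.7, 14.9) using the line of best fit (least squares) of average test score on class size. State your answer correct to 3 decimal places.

0.255

n = 8, Σx = 177.5, Σy = 80.2, Σxy = 1472.27, Σx² = 4502.63
Sxx = Σx² − (Σx)²/n = 4502.63 − 3938.28125 = 564.34875
Sxy = Σxy − (Σx)(Σy)/n = 1472.27 − 1779.4375 = -307.1675
b = Sxy/Sxx = -307.1675/564.34875 = -0.544287
a = ȳ − b·x̄ = 10.025 − (-0.544287)·22.1875 = 22.101360
ŷ(13.7) = 22.101360 + (-0.544287)·13.7 = 14.644633
residual = y − ŷ = 14.9 − 14.644633 = 0.255367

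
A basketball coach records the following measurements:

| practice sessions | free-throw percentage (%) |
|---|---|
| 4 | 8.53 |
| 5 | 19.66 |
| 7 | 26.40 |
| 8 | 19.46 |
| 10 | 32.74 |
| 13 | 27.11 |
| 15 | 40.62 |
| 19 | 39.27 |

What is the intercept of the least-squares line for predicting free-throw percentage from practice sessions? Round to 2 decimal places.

n = 8, Σx = 81, Σy = 213.79, Σxy = 2508.16, Σx² = 1009
Sxx = Σx² − (Σx)²/n = 1009 − 820.125 = 188.875
Sxy = Σxy − (Σx)(Σy)/n = 2508.16 − 2164.62375 = 343.53625
b = Sxy/Sxx = 343.53625/188.875 = 1.818855
a = ȳ − b·x̄ = 26.72375 − 1.818855·10.125 = 8.307842

8.31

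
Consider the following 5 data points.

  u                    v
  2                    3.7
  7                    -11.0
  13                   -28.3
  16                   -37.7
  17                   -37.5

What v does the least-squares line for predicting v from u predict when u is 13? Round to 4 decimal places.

-27.8316

n = 5, Σx = 55, Σy = -110.8, Σxy = -1678.2, Σx² = 767
Sxx = Σx² − (Σx)²/n = 767 − 605 = 162
Sxy = Σxy − (Σx)(Σy)/n = -1678.2 − (-1218.8) = -459.4
b = Sxy/Sxx = -459.4/162 = -2.835802
a = ȳ − b·x̄ = -22.16 − (-2.835802)·11 = 9.033827
ŷ(13) = a + b·13 = 9.033827 + (-2.835802)·13 = -27.831605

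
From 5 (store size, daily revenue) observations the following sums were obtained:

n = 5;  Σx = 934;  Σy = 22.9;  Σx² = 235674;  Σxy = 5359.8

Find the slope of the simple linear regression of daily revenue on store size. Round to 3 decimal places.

Sxx = Σx² − (Σx)²/n = 235674 − 174471.2 = 61202.8
Sxy = Σxy − (Σx)(Σy)/n = 5359.8 − 4277.72 = 1082.08
b = Sxy/Sxx = 1082.08/61202.8 = 0.017680

0.018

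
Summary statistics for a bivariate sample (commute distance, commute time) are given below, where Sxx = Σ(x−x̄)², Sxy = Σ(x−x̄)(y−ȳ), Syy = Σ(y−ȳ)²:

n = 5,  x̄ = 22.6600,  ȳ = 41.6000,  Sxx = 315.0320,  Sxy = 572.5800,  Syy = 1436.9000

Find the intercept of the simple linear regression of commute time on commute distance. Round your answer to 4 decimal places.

b = Sxy/Sxx = 572.58/315.032 = 1.817530
a = ȳ − b·x̄ = 41.6 − 1.817530·22.66 = 0.414778

0.4148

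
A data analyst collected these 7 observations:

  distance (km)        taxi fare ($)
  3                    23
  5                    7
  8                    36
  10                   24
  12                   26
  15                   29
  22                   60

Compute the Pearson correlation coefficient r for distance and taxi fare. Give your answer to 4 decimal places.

0.8080

n = 7, Σx = 75, Σy = 205, Σxy = 2699, Σx² = 1051, Σy² = 7567
Sxx = Σx² − (Σx)²/n = 1051 − 803.571429 = 247.428571
Sxy = Σxy − (Σx)(Σy)/n = 2699 − 2196.428571 = 502.571429
Syy = Σy² − (Σy)²/n = 7567 − 6003.571429 = 1563.428571
r = Sxy/√(Sxx·Syy) = 502.571429/√(386836.897959) = 502.571429/621.962135 = 0.808042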